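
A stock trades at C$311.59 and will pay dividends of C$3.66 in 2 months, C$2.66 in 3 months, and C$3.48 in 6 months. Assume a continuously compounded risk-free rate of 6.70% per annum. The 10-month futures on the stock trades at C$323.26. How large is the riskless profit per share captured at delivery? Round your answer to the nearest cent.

C$3.93 per share

PV(dividends) I = 3.66·e^(−0.0670·2/12) + 2.66·e^(−0.0670·3/12) + 3.48·e^(−0.0670·6/12) = 9.6005
Fair futures F* = (S − I)·e^(rT) = (311.59 − 9.6005)·e^0.055833 = 301.9895 × 1.057421 = 319.3300
Market C$323.26 > fair 319.3300: forward overpriced → cash-and-carry (borrow at r, buy the stock and collect the dividends, short the forward).
Profit at T = |F_mkt − F*| = |323.26 − 319.3300| = C$3.93 per share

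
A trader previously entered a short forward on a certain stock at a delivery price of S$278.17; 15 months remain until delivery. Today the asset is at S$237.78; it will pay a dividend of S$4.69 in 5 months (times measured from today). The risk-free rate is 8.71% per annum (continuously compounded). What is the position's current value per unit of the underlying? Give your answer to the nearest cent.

PV(remaining dividends) I = 4.69·e^(−0.0871·5/12) = 4.5228
Current forward F = (S − I)·e^(rT) = (237.78 − 4.5228)·e^(0.0871·15/12) = 233.2572 × 1.115023 = 260.0871
Value (long) = (F − K)·e^(−rT) = (260.0871 − 278.17) × 0.896843 = -16.2175
Short position value = −(long value) = S$16.22

S$16.22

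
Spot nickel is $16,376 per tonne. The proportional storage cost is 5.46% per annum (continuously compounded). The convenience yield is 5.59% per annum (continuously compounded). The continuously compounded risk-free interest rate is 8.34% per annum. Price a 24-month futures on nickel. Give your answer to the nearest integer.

$19,298 per tonne

Net carry = r + u − y = 0.0834 + 0.0546 − 0.0559 = 0.0821
F = S·e^((r+u−y)T) = 16376 · e^(0.0821 × 24/12) = 16376 · e^0.164200
= 16376 × 1.178450 = $19,298 per tonne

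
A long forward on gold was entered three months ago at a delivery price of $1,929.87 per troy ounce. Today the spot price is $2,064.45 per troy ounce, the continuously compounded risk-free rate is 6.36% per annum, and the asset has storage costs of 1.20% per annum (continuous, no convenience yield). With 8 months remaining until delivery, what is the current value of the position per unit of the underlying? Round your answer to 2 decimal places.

$231.28 per troy ounce

Current fair forward for the remaining 8 months: F = S·e^((r + u)·T), (r + u) = 0.0636 + 0.0120 = 0.0756
F = 2064.45 · e^(0.0756 × 8/12) = 2064.45 × 1.05169169 = 2171.1649
Value of long forward = (F − K)·e^(−rT) = (2171.1649 − 1929.87) · e^(−0.0636·8/12)
= 241.2949 × 0.95848631 = 231.28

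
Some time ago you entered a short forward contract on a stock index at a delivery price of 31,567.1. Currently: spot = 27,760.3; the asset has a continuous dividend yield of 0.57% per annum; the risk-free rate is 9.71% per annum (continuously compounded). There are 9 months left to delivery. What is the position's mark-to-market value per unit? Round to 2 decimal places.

Current fair forward for the remaining 9 months: F = S·e^((r − q)·T), (r − q) = 0.0971 − 0.0057 = 0.0914
F = 27760.3 · e^(0.0914 × 9/12) = 27760.3 × 1.07095417 = 29730.0090
Value of long forward = (F − K)·e^(−rT) = (29730.0090 − 31567.1) · e^(−0.0971·9/12)
= -1837.0910 × 0.92976352 = -1708.06
Short position value = −(long value) = 1708.06

1708.06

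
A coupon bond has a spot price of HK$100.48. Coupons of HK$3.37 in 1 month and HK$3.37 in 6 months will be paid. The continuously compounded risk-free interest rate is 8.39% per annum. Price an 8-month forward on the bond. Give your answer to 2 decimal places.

PV(coupons) I = 3.37·e^(−0.0839·1/12) + 3.37·e^(−0.0839·6/12)
I = 3.3465 + 3.2316 = 6.5781
F = (S − I)·e^(rT) = (100.48 − 6.5781) · e^(0.0839·8/12)
= 93.9019 · e^0.055933 = 93.9019 × 1.057527 = HK$99.30

HK$99.30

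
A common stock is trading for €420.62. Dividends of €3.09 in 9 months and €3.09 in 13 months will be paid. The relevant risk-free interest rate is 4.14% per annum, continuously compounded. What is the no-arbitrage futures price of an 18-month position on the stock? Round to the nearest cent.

€441.24

PV(dividends) I = 3.09·e^(−0.0414·9/12) + 3.09·e^(−0.0414·13/12)
I = 2.9955 + 2.9545 = 5.9500
F = (S − I)·e^(rT) = (420.62 − 5.9500) · e^(0.0414·18/12)
= 414.6700 · e^0.062100 = 414.6700 × 1.064069 = €441.24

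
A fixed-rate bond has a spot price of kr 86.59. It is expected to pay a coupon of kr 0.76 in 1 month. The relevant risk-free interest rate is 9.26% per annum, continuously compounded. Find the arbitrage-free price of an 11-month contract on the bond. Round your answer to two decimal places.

PV(coupons) I = 0.76·e^(−0.0926·1/12)
I = 0.7542
F = (S − I)·e^(rT) = (86.59 − 0.7542) · e^(0.0926·11/12)
= 85.8358 · e^0.084883 = 85.8358 × 1.088590 = kr 93.44

kr 93.44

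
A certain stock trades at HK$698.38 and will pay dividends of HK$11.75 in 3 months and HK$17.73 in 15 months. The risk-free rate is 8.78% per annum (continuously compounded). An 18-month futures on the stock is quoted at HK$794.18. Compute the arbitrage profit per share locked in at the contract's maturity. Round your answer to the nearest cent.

PV(dividends) I = 11.75·e^(−0.0878·3/12) + 17.73·e^(−0.0878·15/12) = 27.3820
Fair futures F* = (S − I)·e^(rT) = (698.38 − 27.3820)·e^0.131700 = 670.9980 × 1.140766 = 765.4517
Market HK$794.18 > fair 765.4517: forward overpriced → cash-and-carry (borrow at r, buy the stock and collect the dividends, short the forward).
Profit at T = |F_mkt − F*| = |794.18 − 765.4517| = HK$28.73 per share

HK$28.73 per share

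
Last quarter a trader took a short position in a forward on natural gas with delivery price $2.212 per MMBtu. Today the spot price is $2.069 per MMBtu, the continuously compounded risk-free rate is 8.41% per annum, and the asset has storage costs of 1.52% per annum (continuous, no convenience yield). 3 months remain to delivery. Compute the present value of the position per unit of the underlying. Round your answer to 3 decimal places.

Current fair forward for the remaining 3 months: F = S·e^((r + u)·T), (r + u) = 0.0841 + 0.0152 = 0.0993
F = 2.069 · e^(0.0993 × 3/12) = 2.069 × 1.025136 = 2.1210
Value of long forward = (F − K)·e^(−rT) = (2.1210 − 2.212) · e^(−0.0841·3/12)
= -0.0910 × 0.979194 = -0.089
Short position value = −(long value) = $0.089

$0.089 per MMBtu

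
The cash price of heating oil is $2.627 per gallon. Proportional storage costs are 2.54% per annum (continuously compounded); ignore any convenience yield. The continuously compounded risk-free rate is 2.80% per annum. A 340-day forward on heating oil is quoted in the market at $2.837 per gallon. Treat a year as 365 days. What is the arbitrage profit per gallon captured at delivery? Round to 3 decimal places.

$0.076 per gallon

Fair forward: F* = S·e^(carry·T), with carry = (r + u) = 0.0280 + 0.0254 = 0.0534
F* = 2.627 · e^(0.0534 × 340/365) = 2.627 · e^0.049742 = 2.627 × 1.051000 = $2.7610
Market $2.837 > fair $2.7610: forward overpriced → cash-and-carry (buy spot, short the forward).
At maturity, profit = |F_mkt − F*| = |2.837 − 2.7610| = $0.076 per gallon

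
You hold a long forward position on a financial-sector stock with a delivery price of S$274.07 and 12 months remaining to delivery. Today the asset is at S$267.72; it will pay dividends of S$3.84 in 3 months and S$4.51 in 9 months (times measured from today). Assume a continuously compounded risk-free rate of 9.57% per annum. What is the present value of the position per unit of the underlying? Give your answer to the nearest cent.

S$10.72

PV(remaining dividends) I = 3.84·e^(−0.0957·3/12) + 4.51·e^(−0.0957·9/12) = 7.9469
Current forward F = (S − I)·e^(rT) = (267.72 − 7.9469)·e^(0.0957·12/12) = 259.7731 × 1.100429 = 285.8619
Value (long) = (F − K)·e^(−rT) = (285.8619 − 274.07) × 0.908737 = 10.7157
Value = S$10.72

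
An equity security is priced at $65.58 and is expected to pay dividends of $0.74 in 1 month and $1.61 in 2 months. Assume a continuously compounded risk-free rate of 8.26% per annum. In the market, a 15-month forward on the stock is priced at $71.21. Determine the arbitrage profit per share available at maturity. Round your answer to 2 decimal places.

PV(dividends) I = 0.74·e^(−0.0826·1/12) + 1.61·e^(−0.0826·2/12) = 2.3229
Fair forward F* = (S − I)·e^(rT) = (65.58 − 2.3229)·e^0.103250 = 63.2571 × 1.108769 = 70.1375
Market $71.21 > fair 70.1375: forward overpriced → cash-and-carry (borrow at r, buy the stock and collect the dividends, short the forward).
Profit at T = |F_mkt − F*| = |71.21 − 70.1375| = $1.07 per share

$1.07 per share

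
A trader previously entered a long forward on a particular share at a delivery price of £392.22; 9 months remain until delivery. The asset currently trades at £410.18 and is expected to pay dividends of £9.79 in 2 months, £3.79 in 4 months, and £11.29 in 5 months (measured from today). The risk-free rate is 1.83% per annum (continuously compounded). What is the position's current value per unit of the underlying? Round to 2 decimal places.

-£1.42

PV(remaining dividends) I = 9.79·e^(−0.0183·2/12) + 3.79·e^(−0.0183·4/12) + 11.29·e^(−0.0183·5/12) = 24.7314
Current forward F = (S − I)·e^(rT) = (410.18 − 24.7314)·e^(0.0183·9/12) = 385.4486 × 1.013820 = 390.7755
Value (long) = (F − K)·e^(−rT) = (390.7755 − 392.22) × 0.986369 = -1.4248
Value = -£1.42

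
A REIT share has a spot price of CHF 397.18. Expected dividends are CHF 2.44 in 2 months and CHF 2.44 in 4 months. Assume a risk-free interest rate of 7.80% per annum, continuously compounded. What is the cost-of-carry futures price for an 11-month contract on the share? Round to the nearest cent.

PV(dividends) I = 2.44·e^(−0.0780·2/12) + 2.44·e^(−0.0780·4/12)
I = 2.4085 + 2.3774 = 4.7859
F = (S − I)·e^(rT) = (397.18 − 4.7859) · e^(0.0780·11/12)
= 392.3941 · e^0.071500 = 392.3941 × 1.074118 = CHF 421.48

CHF 421.48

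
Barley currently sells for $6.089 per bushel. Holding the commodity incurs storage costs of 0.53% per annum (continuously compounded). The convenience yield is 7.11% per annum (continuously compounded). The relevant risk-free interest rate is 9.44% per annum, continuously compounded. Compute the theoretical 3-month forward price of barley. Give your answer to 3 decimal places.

$6.133 per bushel

Net carry = r + u − y = 0.0944 + 0.0053 − 0.0711 = 0.0286
F = S·e^((r+u−y)T) = 6.089 · e^(0.0286 × 3/12) = 6.089 · e^0.007150
= 6.089 × 1.007176 = $6.133 per bushel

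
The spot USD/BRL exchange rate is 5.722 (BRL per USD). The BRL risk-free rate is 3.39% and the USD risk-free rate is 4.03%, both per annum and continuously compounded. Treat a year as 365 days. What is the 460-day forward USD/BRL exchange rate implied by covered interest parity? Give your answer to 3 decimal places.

5.676

F = S·e^((r_BRL − r_USD)T) = 5.722 · e^((0.0339 − 0.0403) × 460/365)
= 5.722 · e^-0.008066 = 5.722 × 0.991966
F = 5.676 BRL per USD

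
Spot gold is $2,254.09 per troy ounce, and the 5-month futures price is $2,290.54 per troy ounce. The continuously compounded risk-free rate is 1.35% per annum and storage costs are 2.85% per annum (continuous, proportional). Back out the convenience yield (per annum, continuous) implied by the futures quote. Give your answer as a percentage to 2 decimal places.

F = S·e^((r+u−y)T) ⇒ (r+u−y) = ln(F/S)/T
ln(2290.54/2254.09) = 0.016041; /T ⇒ 0.038498
y = r + u − ln(F/S)/T = 0.0135 + 0.0285 − 0.038498 = 0.003502
y = 0.35%

0.35%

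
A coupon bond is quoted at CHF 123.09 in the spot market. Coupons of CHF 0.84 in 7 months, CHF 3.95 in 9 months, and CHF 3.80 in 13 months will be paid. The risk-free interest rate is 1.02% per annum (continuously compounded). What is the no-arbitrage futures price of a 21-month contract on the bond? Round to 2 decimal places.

PV(coupons) I = 0.84·e^(−0.0102·7/12) + 3.95·e^(−0.0102·9/12) + 3.80·e^(−0.0102·13/12)
I = 0.8350 + 3.9199 + 3.7582 = 8.5131
F = (S − I)·e^(rT) = (123.09 − 8.5131) · e^(0.0102·21/12)
= 114.5769 · e^0.017850 = 114.5769 × 1.018010 = CHF 116.64

CHF 116.64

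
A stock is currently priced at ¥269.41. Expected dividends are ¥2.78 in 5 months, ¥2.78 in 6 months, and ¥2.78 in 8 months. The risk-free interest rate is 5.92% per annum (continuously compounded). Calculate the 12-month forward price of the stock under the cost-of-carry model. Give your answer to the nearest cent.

¥277.26

PV(dividends) I = 2.78·e^(−0.0592·5/12) + 2.78·e^(−0.0592·6/12) + 2.78·e^(−0.0592·8/12)
I = 2.7123 + 2.6989 + 2.6724 = 8.0836
F = (S − I)·e^(rT) = (269.41 − 8.0836) · e^(0.0592·12/12)
= 261.3264 · e^0.059200 = 261.3264 × 1.060987 = ¥277.26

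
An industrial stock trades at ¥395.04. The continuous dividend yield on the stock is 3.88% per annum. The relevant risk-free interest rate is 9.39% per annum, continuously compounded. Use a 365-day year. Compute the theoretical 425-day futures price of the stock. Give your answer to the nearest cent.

¥421.22

F = S·e^((r − q)T) = 395.04 · e^((0.0939 − 0.0388) × 425/365)
= 395.04 · e^0.064158 = 395.04 × 1.066261
F = ¥421.22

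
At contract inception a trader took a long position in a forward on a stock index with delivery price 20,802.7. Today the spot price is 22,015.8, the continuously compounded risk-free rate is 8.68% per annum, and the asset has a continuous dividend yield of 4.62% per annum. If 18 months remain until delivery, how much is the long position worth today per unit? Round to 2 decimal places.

2278.67

Current fair forward for the remaining 18 months: F = S·e^((r − q)·T), (r − q) = 0.0868 − 0.0462 = 0.0406
F = 22015.8 · e^(0.0406 × 18/12) = 22015.8 × 1.06279263 = 23398.2300
Value of long forward = (F − K)·e^(−rT) = (23398.2300 − 20802.7) · e^(−0.0868·18/12)
= 2595.5300 × 0.87791983 = 2278.67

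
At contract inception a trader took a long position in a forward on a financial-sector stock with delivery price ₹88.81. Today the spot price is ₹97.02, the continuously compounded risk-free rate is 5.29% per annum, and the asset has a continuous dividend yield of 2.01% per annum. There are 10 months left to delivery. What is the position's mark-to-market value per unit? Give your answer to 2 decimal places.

₹10.43

Current fair forward for the remaining 10 months: F = S·e^((r − q)·T), (r − q) = 0.0529 − 0.0201 = 0.0328
F = 97.02 · e^(0.0328 × 10/12) = 97.02 × 1.027710 = 99.7084
Value of long forward = (F − K)·e^(−rT) = (99.7084 − 88.81) · e^(−0.0529·10/12)
= 10.8984 × 0.956874 = 10.43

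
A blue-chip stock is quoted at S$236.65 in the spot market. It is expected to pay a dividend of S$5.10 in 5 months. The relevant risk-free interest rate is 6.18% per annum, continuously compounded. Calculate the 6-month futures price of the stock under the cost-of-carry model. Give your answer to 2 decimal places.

PV(dividends) I = 5.10·e^(−0.0618·5/12)
I = 4.9704
F = (S − I)·e^(rT) = (236.65 − 4.9704) · e^(0.0618·6/12)
= 231.6796 · e^0.030900 = 231.6796 × 1.031382 = S$238.95

S$238.95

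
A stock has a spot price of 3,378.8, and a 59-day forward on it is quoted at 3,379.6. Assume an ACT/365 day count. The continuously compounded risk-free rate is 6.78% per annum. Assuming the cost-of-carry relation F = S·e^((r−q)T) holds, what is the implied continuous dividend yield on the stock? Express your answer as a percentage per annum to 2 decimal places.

6.63%

From F = S·e^((r−q)T): (r − q) = ln(F/S)/T
ln(3379.6/3378.8) = ln(1.000237) = 0.000237
(r − q) = 0.000237 / (59/365) = 0.001466
q = r − ln(F/S)/T = 0.0678 − 0.001466 = 0.066334
q = 6.63%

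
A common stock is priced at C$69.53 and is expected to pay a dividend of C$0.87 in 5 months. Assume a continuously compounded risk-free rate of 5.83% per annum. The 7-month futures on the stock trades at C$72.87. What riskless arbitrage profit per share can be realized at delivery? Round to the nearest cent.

PV(dividends) I = 0.87·e^(−0.0583·5/12) = 0.8491
Fair futures F* = (S − I)·e^(rT) = (69.53 − 0.8491)·e^0.034008 = 68.6809 × 1.034593 = 71.0568
Market C$72.87 > fair 71.0568: forward overpriced → cash-and-carry (borrow at r, buy the stock and collect the dividends, short the forward).
Profit at T = |F_mkt − F*| = |72.87 − 71.0568| = C$1.81 per share

C$1.81 per share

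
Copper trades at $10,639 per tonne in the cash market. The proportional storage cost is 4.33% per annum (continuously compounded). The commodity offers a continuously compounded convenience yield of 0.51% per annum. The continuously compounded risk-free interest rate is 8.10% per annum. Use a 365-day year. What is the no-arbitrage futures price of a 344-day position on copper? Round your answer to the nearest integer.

Net carry = r + u − y = 0.0810 + 0.0433 − 0.0051 = 0.1192
F = S·e^((r+u−y)T) = 10639 · e^(0.1192 × 344/365) = 10639 · e^0.112342
= 10639 × 1.118895 = $11,904 per tonne

$11,904 per tonne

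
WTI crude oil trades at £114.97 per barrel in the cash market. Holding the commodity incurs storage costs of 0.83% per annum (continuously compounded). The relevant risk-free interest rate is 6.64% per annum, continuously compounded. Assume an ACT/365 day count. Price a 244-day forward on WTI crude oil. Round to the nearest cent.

£120.86 per barrel

Net carry = r + u − y = 0.0664 + 0.0083 − 0.0000 = 0.0747
F = S·e^((r+u−y)T) = 114.97 · e^(0.0747 × 244/365) = 114.97 · e^0.049936
= 114.97 × 1.051204 = £120.86 per barrel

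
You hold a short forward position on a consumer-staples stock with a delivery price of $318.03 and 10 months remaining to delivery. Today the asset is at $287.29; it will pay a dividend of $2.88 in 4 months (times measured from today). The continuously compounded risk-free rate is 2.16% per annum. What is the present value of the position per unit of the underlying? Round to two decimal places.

PV(remaining dividends) I = 2.88·e^(−0.0216·4/12) = 2.8593
Current forward F = (S − I)·e^(rT) = (287.29 − 2.8593)·e^(0.0216·10/12) = 284.4307 × 1.018163 = 289.5968
Value (long) = (F − K)·e^(−rT) = (289.5968 − 318.03) × 0.982161 = -27.9260
Short position value = −(long value) = $27.93

$27.93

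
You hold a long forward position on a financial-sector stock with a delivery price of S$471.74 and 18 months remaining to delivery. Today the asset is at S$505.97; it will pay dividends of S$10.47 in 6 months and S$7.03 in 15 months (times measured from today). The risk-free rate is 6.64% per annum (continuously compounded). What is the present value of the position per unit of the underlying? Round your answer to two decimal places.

PV(remaining dividends) I = 10.47·e^(−0.0664·6/12) + 7.03·e^(−0.0664·15/12) = 16.5982
Current forward F = (S − I)·e^(rT) = (505.97 − 16.5982)·e^(0.0664·18/12) = 489.3718 × 1.104729 = 540.6232
Value (long) = (F − K)·e^(−rT) = (540.6232 − 471.74) × 0.905199 = 62.3530
Value = S$62.35

S$62.35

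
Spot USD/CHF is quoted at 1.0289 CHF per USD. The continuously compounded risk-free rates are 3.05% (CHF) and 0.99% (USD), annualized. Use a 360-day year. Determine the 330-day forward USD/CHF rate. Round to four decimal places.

1.0485

F = S·e^((r_CHF − r_USD)T) = 1.0289 · e^((0.0305 − 0.0099) × 330/360)
= 1.0289 · e^0.018883 = 1.0289 × 1.019062
F = 1.0485 CHF per USD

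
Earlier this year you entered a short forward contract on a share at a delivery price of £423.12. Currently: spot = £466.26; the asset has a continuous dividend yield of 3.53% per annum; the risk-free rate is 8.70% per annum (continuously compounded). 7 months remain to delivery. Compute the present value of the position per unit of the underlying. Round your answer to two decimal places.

-£54.57

Current fair forward for the remaining 7 months: F = S·e^((r − q)·T), (r − q) = 0.0870 − 0.0353 = 0.0517
F = 466.26 · e^(0.0517 × 7/12) = 466.26 × 1.030618 = 480.5359
Value of long forward = (F − K)·e^(−rT) = (480.5359 − 423.12) · e^(−0.0870·7/12)
= 57.4159 × 0.950516 = 54.57
Short position value = −(long value) = -£54.57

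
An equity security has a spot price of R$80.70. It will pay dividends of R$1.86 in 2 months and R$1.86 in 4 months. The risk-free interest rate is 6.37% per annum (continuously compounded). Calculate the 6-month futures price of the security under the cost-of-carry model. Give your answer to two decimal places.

R$79.53

PV(dividends) I = 1.86·e^(−0.0637·2/12) + 1.86·e^(−0.0637·4/12)
I = 1.8404 + 1.8209 = 3.6613
F = (S − I)·e^(rT) = (80.70 − 3.6613) · e^(0.0637·6/12)
= 77.0387 · e^0.031850 = 77.0387 × 1.032363 = R$79.53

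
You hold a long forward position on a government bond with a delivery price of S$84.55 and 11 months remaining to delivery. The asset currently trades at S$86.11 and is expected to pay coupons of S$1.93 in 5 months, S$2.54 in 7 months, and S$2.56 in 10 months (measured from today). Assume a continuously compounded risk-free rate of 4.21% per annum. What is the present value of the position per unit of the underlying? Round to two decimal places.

PV(remaining coupons) I = 1.93·e^(−0.0421·5/12) + 2.54·e^(−0.0421·7/12) + 2.56·e^(−0.0421·10/12) = 6.8466
Current forward F = (S − I)·e^(rT) = (86.11 − 6.8466)·e^(0.0421·11/12) = 79.2634 × 1.039346 = 82.3821
Value (long) = (F − K)·e^(−rT) = (82.3821 − 84.55) × 0.962144 = -2.0858
Value = -S$2.09

-S$2.09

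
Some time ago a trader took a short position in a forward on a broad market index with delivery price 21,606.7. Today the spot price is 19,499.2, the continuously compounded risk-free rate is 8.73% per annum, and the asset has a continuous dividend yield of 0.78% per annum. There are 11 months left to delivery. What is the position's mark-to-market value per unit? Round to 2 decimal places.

584.72

Current fair forward for the remaining 11 months: F = S·e^((r − q)·T), (r − q) = 0.0873 − 0.0078 = 0.0795
F = 19499.2 · e^(0.0795 × 11/12) = 19499.2 × 1.07559608 = 20973.2631
Value of long forward = (F − K)·e^(−rT) = (20973.2631 − 21606.7) · e^(−0.0873·11/12)
= -633.4369 × 0.92309327 = -584.72
Short position value = −(long value) = 584.72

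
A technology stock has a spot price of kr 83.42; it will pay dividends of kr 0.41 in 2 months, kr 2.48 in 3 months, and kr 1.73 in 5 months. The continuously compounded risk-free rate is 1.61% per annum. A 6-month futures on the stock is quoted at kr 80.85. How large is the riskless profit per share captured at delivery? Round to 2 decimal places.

PV(dividends) I = 0.41·e^(−0.0161·2/12) + 2.48·e^(−0.0161·3/12) + 1.73·e^(−0.0161·5/12) = 4.5974
Fair futures F* = (S − I)·e^(rT) = (83.42 − 4.5974)·e^0.008050 = 78.8226 × 1.008082 = 79.4596
Market kr 80.85 > fair 79.4596: forward overpriced → cash-and-carry (borrow at r, buy the stock and collect the dividends, short the forward).
Profit at T = |F_mkt − F*| = |80.85 − 79.4596| = kr 1.39 per share

kr 1.39 per share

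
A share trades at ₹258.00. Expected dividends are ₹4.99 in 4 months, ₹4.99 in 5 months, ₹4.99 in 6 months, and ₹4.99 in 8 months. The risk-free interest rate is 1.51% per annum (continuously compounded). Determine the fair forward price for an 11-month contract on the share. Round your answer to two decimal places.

PV(dividends) I = 4.99·e^(−0.0151·4/12) + 4.99·e^(−0.0151·5/12) + 4.99·e^(−0.0151·6/12) + 4.99·e^(−0.0151·8/12)
I = 4.9649 + 4.9587 + 4.9525 + 4.9400 = 19.8161
F = (S − I)·e^(rT) = (258.00 − 19.8161) · e^(0.0151·11/12)
= 238.1839 · e^0.013842 = 238.1839 × 1.013938 = ₹241.50

₹241.50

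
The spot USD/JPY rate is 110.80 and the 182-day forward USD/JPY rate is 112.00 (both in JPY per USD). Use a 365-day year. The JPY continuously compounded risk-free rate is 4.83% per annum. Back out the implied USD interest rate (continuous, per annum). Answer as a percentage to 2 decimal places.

F = S·e^((r_JPY − r_USD)T) ⇒ r_USD = r_JPY − ln(F/S)/T
ln(112.00/110.80) = 0.010772; /(182/365) = 0.021603
r_USD = 0.0483 − 0.021603 = 0.026697
r_USD = 2.67%

2.67%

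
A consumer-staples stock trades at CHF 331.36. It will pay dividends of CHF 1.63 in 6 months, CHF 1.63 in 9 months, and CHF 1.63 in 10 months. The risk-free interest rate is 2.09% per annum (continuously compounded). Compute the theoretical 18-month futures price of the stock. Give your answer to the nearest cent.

PV(dividends) I = 1.63·e^(−0.0209·6/12) + 1.63·e^(−0.0209·9/12) + 1.63·e^(−0.0209·10/12)
I = 1.6131 + 1.6046 + 1.6019 = 4.8196
F = (S − I)·e^(rT) = (331.36 − 4.8196) · e^(0.0209·18/12)
= 326.5404 · e^0.031350 = 326.5404 × 1.031847 = CHF 336.94

CHF 336.94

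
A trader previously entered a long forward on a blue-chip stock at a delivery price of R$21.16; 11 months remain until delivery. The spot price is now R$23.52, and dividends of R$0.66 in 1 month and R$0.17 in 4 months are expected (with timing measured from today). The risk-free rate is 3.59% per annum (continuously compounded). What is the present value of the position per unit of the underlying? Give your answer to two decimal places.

PV(remaining dividends) I = 0.66·e^(−0.0359·1/12) + 0.17·e^(−0.0359·4/12) = 0.8260
Current forward F = (S − I)·e^(rT) = (23.52 − 0.8260)·e^(0.0359·11/12) = 22.6940 × 1.033456 = 23.4533
Value (long) = (F − K)·e^(−rT) = (23.4533 − 21.16) × 0.967627 = 2.2191
Value = R$2.22

R$2.22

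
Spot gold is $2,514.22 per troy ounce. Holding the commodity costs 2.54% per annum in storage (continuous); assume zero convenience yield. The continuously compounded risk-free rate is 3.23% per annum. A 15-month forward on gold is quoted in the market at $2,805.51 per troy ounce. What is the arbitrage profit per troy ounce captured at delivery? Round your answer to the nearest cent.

Fair forward: F* = S·e^(carry·T), with carry = (r + u) = 0.0323 + 0.0254 = 0.0577
F* = 2514.22 · e^(0.0577 × 15/12) = 2514.22 · e^0.07212500 = 2514.22 × 1.07478968 = $2702.2577
Market $2805.51 > fair $2702.2577: forward overpriced → cash-and-carry (buy spot, short the forward).
At maturity, profit = |F_mkt − F*| = |2805.51 − 2702.2577| = $103.25 per troy ounce

$103.25 per troy ounce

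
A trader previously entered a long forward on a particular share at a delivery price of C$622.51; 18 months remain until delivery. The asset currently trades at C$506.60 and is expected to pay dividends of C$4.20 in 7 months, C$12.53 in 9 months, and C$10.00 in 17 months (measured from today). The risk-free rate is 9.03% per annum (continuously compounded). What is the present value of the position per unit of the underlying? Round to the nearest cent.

PV(remaining dividends) I = 4.20·e^(−0.0903·7/12) + 12.53·e^(−0.0903·9/12) + 10.00·e^(−0.0903·17/12) = 24.4932
Current forward F = (S − I)·e^(rT) = (506.60 − 24.4932)·e^(0.0903·18/12) = 482.1068 × 1.145052 = 552.0374
Value (long) = (F − K)·e^(−rT) = (552.0374 − 622.51) × 0.873323 = -61.5453
Value = -C$61.55

-C$61.55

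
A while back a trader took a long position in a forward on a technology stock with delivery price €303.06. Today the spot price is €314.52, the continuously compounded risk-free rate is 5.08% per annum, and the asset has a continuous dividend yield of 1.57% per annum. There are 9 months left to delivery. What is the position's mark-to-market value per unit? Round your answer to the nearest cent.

€19.11

Current fair forward for the remaining 9 months: F = S·e^((r − q)·T), (r − q) = 0.0508 − 0.0157 = 0.0351
F = 314.52 · e^(0.0351 × 9/12) = 314.52 × 1.026675 = 322.9098
Value of long forward = (F − K)·e^(−rT) = (322.9098 − 303.06) · e^(−0.0508·9/12)
= 19.8498 × 0.962617 = 19.11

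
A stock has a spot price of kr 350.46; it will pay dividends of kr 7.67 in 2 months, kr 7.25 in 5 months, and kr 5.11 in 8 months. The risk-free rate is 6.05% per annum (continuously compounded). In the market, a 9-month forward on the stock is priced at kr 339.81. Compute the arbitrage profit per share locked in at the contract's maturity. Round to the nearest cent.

kr 6.44 per share

PV(dividends) I = 7.67·e^(−0.0605·2/12) + 7.25·e^(−0.0605·5/12) + 5.11·e^(−0.0605·8/12) = 19.5706
Fair forward F* = (S − I)·e^(rT) = (350.46 − 19.5706)·e^0.045375 = 330.8894 × 1.046420 = 346.2493
Market kr 339.81 < fair 346.2493: forward underpriced → reverse cash-and-carry (short the stock, invest proceeds at r, pay the dividends, go long the forward).
Profit at T = |F_mkt − F*| = |339.81 − 346.2493| = kr 6.44 per share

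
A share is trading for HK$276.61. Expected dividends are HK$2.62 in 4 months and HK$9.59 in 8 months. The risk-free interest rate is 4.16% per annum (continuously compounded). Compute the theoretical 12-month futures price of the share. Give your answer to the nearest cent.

PV(dividends) I = 2.62·e^(−0.0416·4/12) + 9.59·e^(−0.0416·8/12)
I = 2.5839 + 9.3277 = 11.9116
F = (S − I)·e^(rT) = (276.61 − 11.9116) · e^(0.0416·12/12)
= 264.6984 · e^0.041600 = 264.6984 × 1.042477 = HK$275.94

HK$275.94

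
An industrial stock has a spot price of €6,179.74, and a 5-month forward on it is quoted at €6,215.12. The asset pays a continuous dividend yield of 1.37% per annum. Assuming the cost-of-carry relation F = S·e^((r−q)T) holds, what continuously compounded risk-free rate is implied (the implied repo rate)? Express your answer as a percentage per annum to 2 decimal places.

From F = S·e^((r−q)T): (r − q) = ln(F/S)/T
ln(6215.12/6179.74) = ln(1.005725) = 0.005709
(r − q) = 0.005709 / (5/12) = 0.013702
r = ln(F/S)/T + q = 0.013702 + 0.0137 = 0.027402
r = 2.74%

2.74%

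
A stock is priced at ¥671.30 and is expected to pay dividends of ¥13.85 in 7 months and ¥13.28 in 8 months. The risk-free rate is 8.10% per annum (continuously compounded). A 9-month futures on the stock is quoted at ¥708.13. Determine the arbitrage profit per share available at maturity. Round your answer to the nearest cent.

¥22.19 per share

PV(dividends) I = 13.85·e^(−0.0810·7/12) + 13.28·e^(−0.0810·8/12) = 25.7927
Fair futures F* = (S − I)·e^(rT) = (671.30 − 25.7927)·e^0.060750 = 645.5073 × 1.062633 = 685.9374
Market ¥708.13 > fair 685.9374: forward overpriced → cash-and-carry (borrow at r, buy the stock and collect the dividends, short the forward).
Profit at T = |F_mkt − F*| = |708.13 − 685.9374| = ¥22.19 per share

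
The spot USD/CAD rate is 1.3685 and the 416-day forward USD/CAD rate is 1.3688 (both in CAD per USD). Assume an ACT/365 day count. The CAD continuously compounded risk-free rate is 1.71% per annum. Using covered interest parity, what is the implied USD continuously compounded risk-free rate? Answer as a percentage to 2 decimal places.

1.69%

F = S·e^((r_CAD − r_USD)T) ⇒ r_USD = r_CAD − ln(F/S)/T
ln(1.3688/1.3685) = 0.000219; /(416/365) = 0.000192
r_USD = 0.0171 − 0.000192 = 0.016908
r_USD = 1.69%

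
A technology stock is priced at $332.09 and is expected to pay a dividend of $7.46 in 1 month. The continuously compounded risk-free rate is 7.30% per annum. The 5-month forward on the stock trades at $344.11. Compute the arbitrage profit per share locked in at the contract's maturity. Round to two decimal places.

$9.41 per share

PV(dividends) I = 7.46·e^(−0.0730·1/12) = 7.4148
Fair forward F* = (S − I)·e^(rT) = (332.09 − 7.4148)·e^0.030417 = 324.6752 × 1.030884 = 334.7025
Market $344.11 > fair 334.7025: forward overpriced → cash-and-carry (borrow at r, buy the stock and collect the dividends, short the forward).
Profit at T = |F_mkt − F*| = |344.11 − 334.7025| = $9.41 per share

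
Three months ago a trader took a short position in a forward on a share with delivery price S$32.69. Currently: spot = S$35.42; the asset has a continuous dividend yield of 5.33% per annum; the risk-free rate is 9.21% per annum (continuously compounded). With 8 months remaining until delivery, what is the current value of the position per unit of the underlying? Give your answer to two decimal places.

Current fair forward for the remaining 8 months: F = S·e^((r − q)·T), (r − q) = 0.0921 − 0.0533 = 0.0388
F = 35.42 · e^(0.0388 × 8/12) = 35.42 × 1.026204 = 36.3481
Value of long forward = (F − K)·e^(−rT) = (36.3481 − 32.69) · e^(−0.0921·8/12)
= 3.6581 × 0.940447 = 3.44
Short position value = −(long value) = -S$3.44

-S$3.44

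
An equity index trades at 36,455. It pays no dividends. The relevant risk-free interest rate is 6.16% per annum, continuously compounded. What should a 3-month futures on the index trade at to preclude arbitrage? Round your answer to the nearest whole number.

F = S·e^(rT) = 36455 · e^(0.0616 × 3/12)
= 36455 · e^0.015400 = 36455 × 1.015519
F = 37,021

37,021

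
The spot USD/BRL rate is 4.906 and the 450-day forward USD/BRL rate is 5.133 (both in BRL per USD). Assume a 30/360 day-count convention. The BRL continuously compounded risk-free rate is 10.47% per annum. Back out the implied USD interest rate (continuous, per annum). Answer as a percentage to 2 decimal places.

6.85%

F = S·e^((r_BRL − r_USD)T) ⇒ r_USD = r_BRL − ln(F/S)/T
ln(5.133/4.906) = 0.045231; /(450/360) = 0.036185
r_USD = 0.1047 − 0.036185 = 0.068515
r_USD = 6.85%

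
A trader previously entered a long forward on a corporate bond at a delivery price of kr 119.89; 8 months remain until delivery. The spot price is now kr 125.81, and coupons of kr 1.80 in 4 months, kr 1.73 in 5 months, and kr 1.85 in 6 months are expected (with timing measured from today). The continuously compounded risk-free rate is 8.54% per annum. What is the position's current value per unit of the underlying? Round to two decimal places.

PV(remaining coupons) I = 1.80·e^(−0.0854·4/12) + 1.73·e^(−0.0854·5/12) + 1.85·e^(−0.0854·6/12) = 5.1917
Current forward F = (S − I)·e^(rT) = (125.81 − 5.1917)·e^(0.0854·8/12) = 120.6183 × 1.058585 = 127.6847
Value (long) = (F − K)·e^(−rT) = (127.6847 − 119.89) × 0.944657 = 7.3633
Value = kr 7.36

kr 7.36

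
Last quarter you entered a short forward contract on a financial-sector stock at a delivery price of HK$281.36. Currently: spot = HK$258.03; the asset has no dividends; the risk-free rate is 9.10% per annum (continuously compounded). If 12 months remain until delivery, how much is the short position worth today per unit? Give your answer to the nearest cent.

-HK$1.14

Current fair forward for the remaining 12 months: F = S·e^(r·T), r = 0.0910
F = 258.03 · e^(0.0910 × 12/12) = 258.03 × 1.095269 = 282.6123
Value of long forward = (F − K)·e^(−rT) = (282.6123 − 281.36) · e^(−0.0910·12/12)
= 1.2523 × 0.913018 = 1.14
Short position value = −(long value) = -HK$1.14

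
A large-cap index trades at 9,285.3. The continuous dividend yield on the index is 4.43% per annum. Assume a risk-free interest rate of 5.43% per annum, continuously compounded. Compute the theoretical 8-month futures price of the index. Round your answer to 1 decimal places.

9,347.4

F = S·e^((r − q)T) = 9285.3 · e^((0.0543 − 0.0443) × 8/12)
= 9285.3 · e^0.006667 = 9285.3 × 1.006689
F = 9,347.4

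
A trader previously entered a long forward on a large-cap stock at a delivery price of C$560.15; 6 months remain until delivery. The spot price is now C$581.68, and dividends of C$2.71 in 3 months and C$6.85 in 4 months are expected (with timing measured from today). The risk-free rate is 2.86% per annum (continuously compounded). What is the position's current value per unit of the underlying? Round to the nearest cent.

C$20.01

PV(remaining dividends) I = 2.71·e^(−0.0286·3/12) + 6.85·e^(−0.0286·4/12) = 9.4757
Current forward F = (S − I)·e^(rT) = (581.68 − 9.4757)·e^(0.0286·6/12) = 572.2043 × 1.014403 = 580.4458
Value (long) = (F − K)·e^(−rT) = (580.4458 − 560.15) × 0.985802 = 20.0076
Value = C$20.01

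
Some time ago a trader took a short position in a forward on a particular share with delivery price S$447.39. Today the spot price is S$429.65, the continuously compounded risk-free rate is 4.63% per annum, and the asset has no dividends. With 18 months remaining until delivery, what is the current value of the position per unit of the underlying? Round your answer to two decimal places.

-S$12.28

Current fair forward for the remaining 18 months: F = S·e^(r·T), r = 0.0463
F = 429.65 · e^(0.0463 × 18/12) = 429.65 × 1.071918 = 460.5496
Value of long forward = (F − K)·e^(−rT) = (460.5496 − 447.39) · e^(−0.0463·18/12)
= 13.1596 × 0.932907 = 12.28
Short position value = −(long value) = -S$12.28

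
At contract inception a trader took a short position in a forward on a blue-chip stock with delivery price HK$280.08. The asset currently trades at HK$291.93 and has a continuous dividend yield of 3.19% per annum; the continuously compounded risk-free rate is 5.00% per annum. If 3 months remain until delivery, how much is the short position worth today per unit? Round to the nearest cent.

-HK$13.01

Current fair forward for the remaining 3 months: F = S·e^((r − q)·T), (r − q) = 0.0500 − 0.0319 = 0.0181
F = 291.93 · e^(0.0181 × 3/12) = 291.93 × 1.004535 = 293.2539
Value of long forward = (F − K)·e^(−rT) = (293.2539 − 280.08) · e^(−0.0500·3/12)
= 13.1739 × 0.987578 = 13.01
Short position value = −(long value) = -HK$13.01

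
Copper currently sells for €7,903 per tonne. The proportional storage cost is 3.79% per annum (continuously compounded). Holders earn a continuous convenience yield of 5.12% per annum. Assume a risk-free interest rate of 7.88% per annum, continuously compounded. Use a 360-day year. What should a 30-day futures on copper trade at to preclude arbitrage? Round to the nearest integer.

Net carry = r + u − y = 0.0788 + 0.0379 − 0.0512 = 0.0655
F = S·e^((r+u−y)T) = 7903 · e^(0.0655 × 30/360) = 7903 · e^0.005458
= 7903 × 1.005473 = €7,946 per tonne

€7,946 per tonne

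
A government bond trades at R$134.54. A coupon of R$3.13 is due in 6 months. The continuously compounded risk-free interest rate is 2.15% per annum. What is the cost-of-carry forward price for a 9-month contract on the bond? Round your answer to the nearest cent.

PV(coupons) I = 3.13·e^(−0.0215·6/12)
I = 3.0965
F = (S − I)·e^(rT) = (134.54 − 3.0965) · e^(0.0215·9/12)
= 131.4435 · e^0.016125 = 131.4435 × 1.016256 = R$133.58

R$133.58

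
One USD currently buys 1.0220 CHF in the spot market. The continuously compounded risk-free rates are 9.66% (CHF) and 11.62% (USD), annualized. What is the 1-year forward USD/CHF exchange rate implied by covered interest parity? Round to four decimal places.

F = S·e^((r_CHF − r_USD)T) = 1.0220 · e^((0.0966 − 0.1162) × 1)
= 1.0220 · e^-0.019600 = 1.0220 × 0.980591
F = 1.0022 CHF per USD

1.0022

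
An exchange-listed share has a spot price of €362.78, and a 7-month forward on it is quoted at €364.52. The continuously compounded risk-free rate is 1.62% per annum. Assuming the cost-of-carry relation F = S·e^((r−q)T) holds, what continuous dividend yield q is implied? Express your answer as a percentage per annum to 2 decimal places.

From F = S·e^((r−q)T): (r − q) = ln(F/S)/T
ln(364.52/362.78) = ln(1.004796) = 0.004785
(r − q) = 0.004785 / (7/12) = 0.008203
q = r − ln(F/S)/T = 0.0162 − 0.008203 = 0.007997
q = 0.80%

0.80%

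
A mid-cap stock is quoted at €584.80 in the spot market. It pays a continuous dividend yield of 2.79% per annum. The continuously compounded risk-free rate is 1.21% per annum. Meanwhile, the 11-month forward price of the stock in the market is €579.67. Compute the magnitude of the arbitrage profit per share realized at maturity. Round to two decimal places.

Fair forward: F* = S·e^(carry·T), with carry = (r − q) = 0.0121 − 0.0279 = -0.0158
F* = 584.80 · e^(-0.0158 × 11/12) = 584.80 · e^-0.014483 = 584.80 × 0.985621 = €576.3912
Market €579.67 > fair €576.3912: forward overpriced → cash-and-carry (buy spot, short the forward).
At maturity, profit = |F_mkt − F*| = |579.67 − 576.3912| = €3.28 per share

€3.28 per share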